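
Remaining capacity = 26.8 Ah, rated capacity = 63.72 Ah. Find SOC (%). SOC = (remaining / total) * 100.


SOC% = 26.8 / 63.72 * 100 = 42.06%

42.06%


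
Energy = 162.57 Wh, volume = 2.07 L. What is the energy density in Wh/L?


ED = E / V = 162.57 / 2.07 = 78.54 Wh/L

78.54 Wh/L


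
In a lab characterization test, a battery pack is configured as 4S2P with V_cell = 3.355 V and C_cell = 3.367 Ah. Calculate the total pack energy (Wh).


E = Ns * Vcell * Np * Ccell = 4 * 3.355 * 2 * 3.367 = 90.37 Wh

90.37 Wh


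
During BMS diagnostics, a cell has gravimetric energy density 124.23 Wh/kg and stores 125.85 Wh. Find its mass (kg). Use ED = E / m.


m = E / ED = 125.85 / 124.23 = 1.013 kg

1.013 kg


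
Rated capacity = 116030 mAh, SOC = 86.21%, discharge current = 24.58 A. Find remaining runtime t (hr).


Convert: C_total = 116030 mAh = 116.03 Ah
Step 1: remaining = SOC/100 * C_total = 86.21/100 * 116.03 = 100.03 Ah
Step 2: t = remaining / I = 100.03 / 24.58 = 4.070 hr

4.070 hr


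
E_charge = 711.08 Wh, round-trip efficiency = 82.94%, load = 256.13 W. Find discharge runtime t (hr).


Step 1: E_discharge = eta/100 * E_charge = 82.94/100 * 711.08 = 589.77 Wh
Step 2: t = E_discharge / P = 589.77 / 256.13 = 2.303 hr

2.303 hr


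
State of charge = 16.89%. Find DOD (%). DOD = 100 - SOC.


DOD = 100 - SOC = 100 - 16.89 = 83.11%

83.11%


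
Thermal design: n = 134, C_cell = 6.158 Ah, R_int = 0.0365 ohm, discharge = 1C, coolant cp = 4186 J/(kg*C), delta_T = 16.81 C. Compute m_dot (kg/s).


Step 1: I = 1 * 6.158 = 6.158 A
Step 2: Q_cell = I^2 * R = 6.158^2 * 0.0365 = 1.3841 W
Step 3: Q_total = 134 * 1.3841 = 185.47 W
Step 4: m_dot = Q_total / (cp * dT) = 185.47 / (4186 * 16.81) = 0.002636 kg/s

0.002636 kg/s


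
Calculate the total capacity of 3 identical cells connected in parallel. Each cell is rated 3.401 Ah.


C_total = 3 * 3.401 = 10.203 Ah

10.203 Ah


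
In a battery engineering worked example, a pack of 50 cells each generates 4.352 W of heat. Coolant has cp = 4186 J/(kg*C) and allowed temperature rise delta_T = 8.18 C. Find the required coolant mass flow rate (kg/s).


Q_total = 50 * 4.352 = 217.6 W
m_dot = Q_total / (cp * dT) = 217.6 / (4186 * 8.18) = 0.006355 kg/s

0.006355 kg/s


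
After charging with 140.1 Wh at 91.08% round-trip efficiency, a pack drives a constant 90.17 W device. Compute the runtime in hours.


Step 1: E_discharge = eta/100 * E_charge = 91.08/100 * 140.1 = 127.6 Wh
Step 2: t = E_discharge / P = 127.6 / 90.17 = 1.415 hr

1.415 hr


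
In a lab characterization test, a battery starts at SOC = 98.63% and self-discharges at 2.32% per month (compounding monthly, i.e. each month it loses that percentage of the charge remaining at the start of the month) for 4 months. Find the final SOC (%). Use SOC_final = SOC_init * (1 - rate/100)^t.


decay = (1 - 2.32/100)^4 = 0.91038
SOC_final = 98.63 * 0.91038 = 89.79%

89.79%


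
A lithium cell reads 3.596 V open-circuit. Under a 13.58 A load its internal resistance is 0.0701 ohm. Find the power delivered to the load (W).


Step 1: V_terminal = OCV - I*R = 3.596 - 13.58 * 0.0701 = 2.644 V
Step 2: P_out = V_terminal * I = 2.644 * 13.58 = 35.91 W

35.91 W


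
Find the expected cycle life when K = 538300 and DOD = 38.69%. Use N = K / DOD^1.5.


DOD^1.5 = 240.66
N = K / DOD^1.5 = 538300 / 240.66 = 2237

2237 cycles


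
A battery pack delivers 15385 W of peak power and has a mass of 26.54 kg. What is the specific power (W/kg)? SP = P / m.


SP = P / m = 15385 / 26.54 = 579.7 W/kg

579.7 W/kg


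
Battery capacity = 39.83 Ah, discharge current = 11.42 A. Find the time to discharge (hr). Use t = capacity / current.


t = capacity / current = 39.83 / 11.42 = 3.488 hr

3.488 hr


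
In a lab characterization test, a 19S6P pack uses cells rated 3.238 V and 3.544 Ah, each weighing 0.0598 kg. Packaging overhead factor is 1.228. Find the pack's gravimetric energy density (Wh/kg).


Step 1: V_pack = 19 * 3.238 = 61.522 V
Step 2: C_pack = 6 * 3.544 = 21.264 Ah
Step 3: E_pack = V_pack * C_pack = 61.522 * 21.264 = 1308.2 Wh
Step 4: m_pack = 19 * 6 * 0.0598 * 1.228 = 8.3715 kg
Step 5: ED = E_pack / m_pack = 1308.2 / 8.3715 = 156.3 Wh/kg

156.3 Wh/kg


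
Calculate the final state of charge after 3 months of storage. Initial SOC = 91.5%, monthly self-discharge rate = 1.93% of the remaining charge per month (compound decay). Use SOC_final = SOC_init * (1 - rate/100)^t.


Monthly retention factor = 1 - 1.93/100 = 0.9807
Over 3 months: factor^3 = 0.94321
SOC_final = 91.5 * 0.94321 = 86.30%

86.30%


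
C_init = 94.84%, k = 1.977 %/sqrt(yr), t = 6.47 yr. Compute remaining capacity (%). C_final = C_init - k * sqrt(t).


sqrt(t) = sqrt(6.47) = 2.5436
C_final = 94.84 - 1.977 * 2.5436 = 89.81%

89.81%


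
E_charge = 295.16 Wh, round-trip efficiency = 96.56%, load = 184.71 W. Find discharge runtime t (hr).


Step 1: E_discharge = eta/100 * E_charge = 96.56/100 * 295.16 = 285.01 Wh
Step 2: t = E_discharge / P = 285.01 / 184.71 = 1.543 hr

1.543 hr


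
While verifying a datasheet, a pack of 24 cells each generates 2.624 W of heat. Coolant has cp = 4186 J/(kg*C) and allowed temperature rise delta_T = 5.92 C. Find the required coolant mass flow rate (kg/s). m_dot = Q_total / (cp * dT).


Step 1: Total heat Q = 24 * 2.624 W = 62.976 W
Step 2: denom = cp * dT = 4186 * 5.92 = 24781
Step 3: m_dot = 62.976 / 24781 = 0.002541 kg/s

0.002541 kg/s


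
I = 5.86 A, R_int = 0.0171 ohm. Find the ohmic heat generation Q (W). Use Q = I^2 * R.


I^2 = 34.34
Q = 34.34 * 0.0171 = 0.5872 W

0.5872 W


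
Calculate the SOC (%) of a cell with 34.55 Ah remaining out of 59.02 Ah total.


SOC = (remaining / total) * 100 = (34.55 / 59.02) * 100 = 58.54%

58.54%


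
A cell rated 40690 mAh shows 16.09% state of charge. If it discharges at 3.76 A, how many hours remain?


Convert: C_total = 40690 mAh = 40.69 Ah
Step 1: remaining = SOC/100 * C_total = 16.09/100 * 40.69 = 6.547 Ah
Step 2: t = remaining / I = 6.547 / 3.76 = 1.741 hr

1.741 hr


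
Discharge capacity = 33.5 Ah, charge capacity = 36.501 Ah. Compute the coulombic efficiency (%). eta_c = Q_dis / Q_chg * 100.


eta_c = Q_dis / Q_chg * 100 = 33.5 / 36.501 * 100 = 91.78%

91.78%


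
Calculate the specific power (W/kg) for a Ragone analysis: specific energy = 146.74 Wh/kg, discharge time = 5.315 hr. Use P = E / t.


Specific power = 146.74 Wh/kg / 5.315 hr = 27.61 W/kg

27.61 W/kg


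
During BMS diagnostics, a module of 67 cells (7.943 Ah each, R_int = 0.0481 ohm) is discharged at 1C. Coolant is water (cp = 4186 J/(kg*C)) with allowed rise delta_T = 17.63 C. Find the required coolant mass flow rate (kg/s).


Step 1: I = 1 * 7.943 = 7.943 A
Step 2: Q_cell = I^2 * R = 7.943^2 * 0.0481 = 3.0347 W
Step 3: Q_total = 67 * 3.0347 = 203.32 W
Step 4: m_dot = Q_total / (cp * dT) = 203.32 / (4186 * 17.63) = 0.002755 kg/s

0.002755 kg/s


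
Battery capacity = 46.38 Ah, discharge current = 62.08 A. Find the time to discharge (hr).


Runtime = 46.38 Ah / 62.08 A = 0.7471 hr

0.7471 hr


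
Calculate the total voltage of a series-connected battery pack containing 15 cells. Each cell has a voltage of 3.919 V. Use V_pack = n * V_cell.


Series voltages add: 15 * 3.919 V = 58.785 V

58.785 V


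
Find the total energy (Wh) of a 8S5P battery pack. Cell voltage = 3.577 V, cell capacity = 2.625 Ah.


E = Ns * Vcell * Np * Ccell = 8 * 3.577 * 5 * 2.625 = 375.6 Wh

375.6 Wh


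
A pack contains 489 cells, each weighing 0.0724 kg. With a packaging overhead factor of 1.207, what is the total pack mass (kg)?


m_pack = n * m_cell * overhead = 489 * 0.0724 * 1.207 = 42.73 kg

42.73 kg


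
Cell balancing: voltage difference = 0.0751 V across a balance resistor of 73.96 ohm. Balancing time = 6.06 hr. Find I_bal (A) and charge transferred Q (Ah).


I_bal = dV / R = 0.0751 / 73.96 = 0.0010154 A
Q = I_bal * t = 0.0010154 * 6.06 = 0.006153 Ah

I=0.0010154 A, Q=0.006153 Ah


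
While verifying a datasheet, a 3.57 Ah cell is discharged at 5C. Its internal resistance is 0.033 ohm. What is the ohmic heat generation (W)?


Step 1: I = C_rate * capacity = 5 * 3.57 = 17.85 A
Step 2: Q = I^2 * R = 17.85^2 * 0.033 = 318.62 * 0.033 = 10.51 W

10.51 W


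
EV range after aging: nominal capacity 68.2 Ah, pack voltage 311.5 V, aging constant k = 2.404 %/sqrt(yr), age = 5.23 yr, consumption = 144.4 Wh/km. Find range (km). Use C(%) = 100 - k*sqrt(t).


Step 1: capacity retention = 100 - 2.404 * sqrt(5.23) = 100 - 2.404 * 2.2869 = 94.502%
Step 2: C_now = 68.2 * 94.502/100 = 64.45 Ah
Step 3: E_pack = V * C_now = 311.5 * 64.45 = 20076 Wh
Step 4: range = E_pack / consumption = 20076 / 144.4 = 139.0 km

139.0 km


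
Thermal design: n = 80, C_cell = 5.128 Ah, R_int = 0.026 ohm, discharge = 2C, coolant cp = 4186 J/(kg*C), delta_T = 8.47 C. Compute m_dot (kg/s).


Step 1: I = 2 * 5.128 = 10.256 A
Step 2: Q_cell = I^2 * R = 10.256^2 * 0.026 = 2.7348 W
Step 3: Q_total = 80 * 2.7348 = 218.78 W
Step 4: m_dot = Q_total / (cp * dT) = 218.78 / (4186 * 8.47) = 0.006171 kg/s

0.006171 kg/s


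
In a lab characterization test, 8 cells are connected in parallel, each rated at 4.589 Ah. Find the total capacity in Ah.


Parallel capacities add: 8 * 4.589 Ah = 36.712 Ah

36.712 Ah


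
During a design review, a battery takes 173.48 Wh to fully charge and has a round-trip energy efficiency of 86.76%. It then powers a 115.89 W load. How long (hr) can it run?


Step 1: E_discharge = eta/100 * E_charge = 86.76/100 * 173.48 = 150.51 Wh
Step 2: t = E_discharge / P = 150.51 / 115.89 = 1.299 hr

1.299 hr


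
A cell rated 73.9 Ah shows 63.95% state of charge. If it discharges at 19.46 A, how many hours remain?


Step 1: remaining = SOC/100 * C_total = 63.95/100 * 73.9 = 47.259 Ah
Step 2: t = remaining / I = 47.259 / 19.46 = 2.429 hr

2.429 hr


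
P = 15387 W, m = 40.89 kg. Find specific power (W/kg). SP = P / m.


Specific power = 15387 W / 40.89 kg = 376.3 W/kg

376.3 W/kg


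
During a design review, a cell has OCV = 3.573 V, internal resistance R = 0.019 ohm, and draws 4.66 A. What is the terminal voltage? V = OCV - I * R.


V = OCV - I*R = 3.573 - 4.66 * 0.019 = 3.484 V

3.484 V


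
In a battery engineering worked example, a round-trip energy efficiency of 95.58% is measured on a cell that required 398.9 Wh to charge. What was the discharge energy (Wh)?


E_dis = eta/100 * E_chg = 95.58/100 * 398.9 = 381.3 Wh

381.3 Wh


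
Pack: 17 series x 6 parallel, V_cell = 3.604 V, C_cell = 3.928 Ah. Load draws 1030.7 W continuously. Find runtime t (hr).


Step 1: E_pack = Ns * V_cell * Np * C_cell = 17 * 3.604 * 6 * 3.928 = 1444 Wh
Step 2: t = E_pack / P = 1444 / 1030.7 = 1.401 hr

1.401 hr


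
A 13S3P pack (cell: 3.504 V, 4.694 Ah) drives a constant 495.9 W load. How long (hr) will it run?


Step 1: E_pack = Ns * V_cell * Np * C_cell = 13 * 3.504 * 3 * 4.694 = 641.46 Wh
Step 2: t = E_pack / P = 641.46 / 495.9 = 1.294 hr

1.294 hr


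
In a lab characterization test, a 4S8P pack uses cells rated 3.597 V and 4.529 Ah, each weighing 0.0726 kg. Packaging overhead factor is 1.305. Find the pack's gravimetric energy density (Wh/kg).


Step 1: V_pack = 4 * 3.597 = 14.388 V
Step 2: C_pack = 8 * 4.529 = 36.232 Ah
Step 3: E_pack = V_pack * C_pack = 14.388 * 36.232 = 521.31 Wh
Step 4: m_pack = 4 * 8 * 0.0726 * 1.305 = 3.0318 kg
Step 5: ED = E_pack / m_pack = 521.31 / 3.0318 = 171.9 Wh/kg

171.9 Wh/kg


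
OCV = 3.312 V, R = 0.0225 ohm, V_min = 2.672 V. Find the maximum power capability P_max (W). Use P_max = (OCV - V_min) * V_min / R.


dV = OCV - V_min = 0.64 V (so I_max = dV / R)
P_max = dV * V_min / R = 0.64 * 2.672 / 0.0225 = 76.00 W

76.00 W


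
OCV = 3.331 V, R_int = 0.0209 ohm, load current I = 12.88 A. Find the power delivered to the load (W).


Step 1: V_terminal = OCV - I*R = 3.331 - 12.88 * 0.0209 = 3.0618 V
Step 2: P_out = V_terminal * I = 3.0618 * 12.88 = 39.44 W

39.44 W


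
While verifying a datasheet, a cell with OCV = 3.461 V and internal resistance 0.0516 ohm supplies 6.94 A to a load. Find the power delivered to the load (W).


Step 1: V_terminal = OCV - I*R = 3.461 - 6.94 * 0.0516 = 3.1029 V
Step 2: P_out = V_terminal * I = 3.1029 * 6.94 = 21.53 W

21.53 W


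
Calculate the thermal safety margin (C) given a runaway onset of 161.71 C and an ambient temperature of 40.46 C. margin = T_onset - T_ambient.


Safety margin = 161.71 C - 40.46 C = 121.25 C

121.25 C


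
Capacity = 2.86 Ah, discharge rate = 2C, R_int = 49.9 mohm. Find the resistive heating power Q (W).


Convert: R = 49.9 mohm = 0.0499 ohm
Step 1: I = C_rate * capacity = 2 * 2.86 = 5.72 A
Step 2: Q = I^2 * R = 5.72^2 * 0.0499 = 32.718 * 0.0499 = 1.633 W

1.633 W


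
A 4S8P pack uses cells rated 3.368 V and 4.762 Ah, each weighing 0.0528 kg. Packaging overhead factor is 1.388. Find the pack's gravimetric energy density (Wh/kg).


Step 1: V_pack = 4 * 3.368 = 13.472 V
Step 2: C_pack = 8 * 4.762 = 38.096 Ah
Step 3: E_pack = V_pack * C_pack = 13.472 * 38.096 = 513.23 Wh
Step 4: m_pack = 4 * 8 * 0.0528 * 1.388 = 2.3452 kg
Step 5: ED = E_pack / m_pack = 513.23 / 2.3452 = 218.8 Wh/kg

218.8 Wh/kg


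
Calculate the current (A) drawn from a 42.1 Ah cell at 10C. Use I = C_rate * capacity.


At 10C: I = 10 * 42.1 Ah = 421 A

421 A


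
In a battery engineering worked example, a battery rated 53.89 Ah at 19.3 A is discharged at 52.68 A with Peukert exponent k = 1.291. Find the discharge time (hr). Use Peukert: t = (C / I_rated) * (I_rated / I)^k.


t_rated = C / I_rated = 53.89 / 19.3 = 2.7922 hr
(I_rated/I)^k = (0.36636)^1.291 = 0.27353
t = t_rated * (I_rated/I)^k = 2.7922 * 0.27353 = 0.7638 hr

0.7638 hr


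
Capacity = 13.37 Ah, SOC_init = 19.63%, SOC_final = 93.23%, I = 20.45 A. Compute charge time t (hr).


Step 1: dSOC = 93.23% - 19.63% = 73.6%
Step 2: delta_Ah = 13.37 * 73.6 / 100 = 9.8403 Ah
Step 3: t = 9.8403 / 20.45 = 0.4812 hr

0.4812 hr


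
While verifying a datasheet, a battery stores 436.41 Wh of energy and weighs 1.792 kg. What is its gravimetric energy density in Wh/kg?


Specific energy = 436.41 Wh / 1.792 kg = 243.5 Wh/kg

243.5 Wh/kg


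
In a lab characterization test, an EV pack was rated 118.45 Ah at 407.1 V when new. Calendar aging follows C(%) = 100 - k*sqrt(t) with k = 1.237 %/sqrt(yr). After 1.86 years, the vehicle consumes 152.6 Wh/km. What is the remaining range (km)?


Step 1: capacity retention = 100 - 1.237 * sqrt(1.86) = 100 - 1.237 * 1.3638 = 98.313%
Step 2: C_now = 118.45 * 98.313/100 = 116.45 Ah
Step 3: E_pack = V * C_now = 407.1 * 116.45 = 47407 Wh
Step 4: range = E_pack / consumption = 47407 / 152.6 = 310.7 km

310.7 km


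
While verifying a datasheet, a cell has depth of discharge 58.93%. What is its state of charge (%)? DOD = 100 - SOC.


SOC = 100 - DOD = 100 - 58.93 = 41.07%

41.07%


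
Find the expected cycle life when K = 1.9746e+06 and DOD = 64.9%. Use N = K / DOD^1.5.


Step 1: DOD^1.5 = 64.9^1.5 = 522.84
Step 2: N = 1.9746e+06 / 522.84 = 3777 cycles

3777 cycles


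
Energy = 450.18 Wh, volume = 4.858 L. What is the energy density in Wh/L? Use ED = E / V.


ED = E / V = 450.18 / 4.858 = 92.67 Wh/L

92.67 Wh/L


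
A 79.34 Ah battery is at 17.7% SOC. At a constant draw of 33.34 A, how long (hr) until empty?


Step 1: remaining = SOC/100 * C_total = 17.7/100 * 79.34 = 14.043 Ah
Step 2: t = remaining / I = 14.043 / 33.34 = 0.4212 hr

0.4212 hr


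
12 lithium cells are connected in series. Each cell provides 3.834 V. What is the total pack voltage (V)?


With 12 cells in series at 3.834 V each, V_pack = 46.008 V

46.008 V


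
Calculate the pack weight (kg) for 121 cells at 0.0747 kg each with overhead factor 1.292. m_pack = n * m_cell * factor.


m_pack = n * m_cell * overhead = 121 * 0.0747 * 1.292 = 11.68 kg

11.68 kg


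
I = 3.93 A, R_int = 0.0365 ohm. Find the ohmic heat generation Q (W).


Q = I^2 * R = 3.93^2 * 0.0365 = 0.5637 W

0.5637 W


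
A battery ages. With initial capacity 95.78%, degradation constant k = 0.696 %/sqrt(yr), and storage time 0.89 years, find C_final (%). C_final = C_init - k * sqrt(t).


sqrt(t) = sqrt(0.89) = 0.9434
C_final = 95.78 - 0.696 * 0.9434 = 95.12%

95.12%


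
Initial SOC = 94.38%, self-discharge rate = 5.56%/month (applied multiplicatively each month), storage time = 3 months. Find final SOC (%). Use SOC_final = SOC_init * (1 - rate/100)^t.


decay = (1 - 5.56/100)^3 = 0.8423
SOC_final = 94.38 * 0.8423 = 79.50%

79.50%


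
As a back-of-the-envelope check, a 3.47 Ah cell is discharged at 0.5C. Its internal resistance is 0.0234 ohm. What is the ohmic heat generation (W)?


Step 1: I = C_rate * capacity = 0.5 * 3.47 = 1.735 A
Step 2: Q = I^2 * R = 1.735^2 * 0.0234 = 3.0102 * 0.0234 = 0.07044 W

0.07044 W


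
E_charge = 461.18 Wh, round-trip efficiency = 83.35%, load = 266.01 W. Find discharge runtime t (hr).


Step 1: E_discharge = eta/100 * E_charge = 83.35/100 * 461.18 = 384.39 Wh
Step 2: t = E_discharge / P = 384.39 / 266.01 = 1.445 hr

1.445 hr


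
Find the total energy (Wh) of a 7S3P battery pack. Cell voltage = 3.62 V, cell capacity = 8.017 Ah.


E = Ns * Vcell * Np * Ccell = 7 * 3.62 * 3 * 8.017 = 609.5 Wh

609.5 Wh


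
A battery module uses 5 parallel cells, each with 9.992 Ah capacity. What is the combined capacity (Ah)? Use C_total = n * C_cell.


Parallel capacities add: 5 * 9.992 Ah = 49.96 Ah

49.96 Ah


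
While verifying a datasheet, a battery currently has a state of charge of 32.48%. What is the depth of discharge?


Complement of SOC: DOD = 100% - 32.48% = 67.52%

67.52%


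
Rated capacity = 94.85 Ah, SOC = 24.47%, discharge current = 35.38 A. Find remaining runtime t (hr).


Step 1: remaining = SOC/100 * C_total = 24.47/100 * 94.85 = 23.21 Ah
Step 2: t = remaining / I = 23.21 / 35.38 = 0.6560 hr

0.6560 hr


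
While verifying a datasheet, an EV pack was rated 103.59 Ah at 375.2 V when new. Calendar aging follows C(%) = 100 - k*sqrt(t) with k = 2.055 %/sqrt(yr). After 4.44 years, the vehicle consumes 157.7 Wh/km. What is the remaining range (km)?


Step 1: capacity retention = 100 - 2.055 * sqrt(4.44) = 100 - 2.055 * 2.1071 = 95.67%
Step 2: C_now = 103.59 * 95.67/100 = 99.105 Ah
Step 3: E_pack = V * C_now = 375.2 * 99.105 = 37184 Wh
Step 4: range = E_pack / consumption = 37184 / 157.7 = 235.8 km

235.8 km


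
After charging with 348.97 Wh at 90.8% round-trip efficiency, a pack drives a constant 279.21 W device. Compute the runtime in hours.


Step 1: E_discharge = eta/100 * E_charge = 90.8/100 * 348.97 = 316.86 Wh
Step 2: t = E_discharge / P = 316.86 / 279.21 = 1.135 hr

1.135 hr


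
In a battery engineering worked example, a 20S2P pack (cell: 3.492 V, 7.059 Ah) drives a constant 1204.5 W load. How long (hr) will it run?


Step 1: E_pack = Ns * V_cell * Np * C_cell = 20 * 3.492 * 2 * 7.059 = 986 Wh
Step 2: t = E_pack / P = 986 / 1204.5 = 0.8186 hr

0.8186 hr


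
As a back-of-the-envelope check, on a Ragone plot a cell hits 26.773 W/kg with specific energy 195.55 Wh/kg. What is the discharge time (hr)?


t = E / P = 195.55 / 26.773 = 7.304 hr

7.304 hr


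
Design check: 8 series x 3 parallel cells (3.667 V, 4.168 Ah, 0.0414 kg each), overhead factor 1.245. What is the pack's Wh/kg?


Step 1: V_pack = 8 * 3.667 = 29.336 V
Step 2: C_pack = 3 * 4.168 = 12.504 Ah
Step 3: E_pack = V_pack * C_pack = 29.336 * 12.504 = 366.82 Wh
Step 4: m_pack = 8 * 3 * 0.0414 * 1.245 = 1.237 kg
Step 5: ED = E_pack / m_pack = 366.82 / 1.237 = 296.5 Wh/kg

296.5 Wh/kg


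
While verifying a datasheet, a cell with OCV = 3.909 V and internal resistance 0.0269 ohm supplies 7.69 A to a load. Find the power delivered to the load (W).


Step 1: V_terminal = OCV - I*R = 3.909 - 7.69 * 0.0269 = 3.7021 V
Step 2: P_out = V_terminal * I = 3.7021 * 7.69 = 28.47 W

28.47 W


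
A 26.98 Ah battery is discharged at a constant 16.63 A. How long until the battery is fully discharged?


Runtime = 26.98 Ah / 16.63 A = 1.622 hr

1.622 hr


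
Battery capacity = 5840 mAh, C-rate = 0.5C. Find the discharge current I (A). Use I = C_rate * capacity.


Convert: capacity = 5840 mAh = 5.84 Ah
At 0.5C: I = 0.5 * 5.84 Ah = 2.92 A

2.92 A


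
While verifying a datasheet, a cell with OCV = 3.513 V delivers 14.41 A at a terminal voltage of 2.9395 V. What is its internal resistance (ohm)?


R = (OCV - V) / I = (3.513 - 2.9395) / 14.41 = 0.03980 ohm

0.03980 ohm


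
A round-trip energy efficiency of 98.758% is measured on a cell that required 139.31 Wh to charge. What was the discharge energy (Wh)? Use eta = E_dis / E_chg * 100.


E_dis = eta/100 * E_chg = 98.758/100 * 139.31 = 137.6 Wh

137.6 Wh


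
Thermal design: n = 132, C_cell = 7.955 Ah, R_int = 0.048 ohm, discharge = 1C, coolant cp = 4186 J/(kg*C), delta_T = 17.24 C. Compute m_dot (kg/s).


Step 1: I = 1 * 7.955 = 7.955 A
Step 2: Q_cell = I^2 * R = 7.955^2 * 0.048 = 3.0375 W
Step 3: Q_total = 132 * 3.0375 = 400.95 W
Step 4: m_dot = Q_total / (cp * dT) = 400.95 / (4186 * 17.24) = 0.005556 kg/s

0.005556 kg/s


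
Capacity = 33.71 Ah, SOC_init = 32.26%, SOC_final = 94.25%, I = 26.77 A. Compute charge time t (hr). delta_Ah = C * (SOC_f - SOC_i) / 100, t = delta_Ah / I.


Step 1: dSOC = 94.25% - 32.26% = 61.99%
Step 2: delta_Ah = 33.71 * 61.99 / 100 = 20.897 Ah
Step 3: t = 20.897 / 26.77 = 0.7806 hr

0.7806 hr


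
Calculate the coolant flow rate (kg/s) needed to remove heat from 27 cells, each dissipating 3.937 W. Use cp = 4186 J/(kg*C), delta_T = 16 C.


Q_total = 27 * 3.937 = 106.3 W
m_dot = Q_total / (cp * dT) = 106.3 / (4186 * 16) = 0.001587 kg/s

0.001587 kg/s


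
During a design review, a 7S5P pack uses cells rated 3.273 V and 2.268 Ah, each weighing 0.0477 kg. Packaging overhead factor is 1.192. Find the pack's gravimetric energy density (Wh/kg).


Step 1: V_pack = 7 * 3.273 = 22.911 V
Step 2: C_pack = 5 * 2.268 = 11.34 Ah
Step 3: E_pack = V_pack * C_pack = 22.911 * 11.34 = 259.81 Wh
Step 4: m_pack = 7 * 5 * 0.0477 * 1.192 = 1.99 kg
Step 5: ED = E_pack / m_pack = 259.81 / 1.99 = 130.6 Wh/kg

130.6 Wh/kg


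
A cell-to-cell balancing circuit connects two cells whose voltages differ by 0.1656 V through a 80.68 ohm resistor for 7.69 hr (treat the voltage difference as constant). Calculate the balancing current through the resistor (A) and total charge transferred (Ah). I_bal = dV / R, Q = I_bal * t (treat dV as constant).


I_bal = dV / R = 0.1656 / 80.68 = 0.0020526 A
Q = I_bal * t = 0.0020526 * 7.69 = 0.01578 Ah

I=0.0020526 A, Q=0.01578 Ah


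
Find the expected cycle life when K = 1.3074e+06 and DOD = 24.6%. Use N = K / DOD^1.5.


Step 1: DOD^1.5 = 24.6^1.5 = 122.01
Step 2: N = 1.3074e+06 / 122.01 = 10720 cycles

10720 cycles


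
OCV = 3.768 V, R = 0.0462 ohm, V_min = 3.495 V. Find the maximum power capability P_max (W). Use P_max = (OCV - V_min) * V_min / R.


P_max = (OCV - V_min) * V_min / R = (3.768 - 3.495) * 3.495 / 0.0462 = 0.273 * 3.495 / 0.0462 = 20.65 W

20.65 W


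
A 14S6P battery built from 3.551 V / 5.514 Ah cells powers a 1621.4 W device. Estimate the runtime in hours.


Step 1: E_pack = Ns * V_cell * Np * C_cell = 14 * 3.551 * 6 * 5.514 = 1644.7 Wh
Step 2: t = E_pack / P = 1644.7 / 1621.4 = 1.014 hr

1.014 hr


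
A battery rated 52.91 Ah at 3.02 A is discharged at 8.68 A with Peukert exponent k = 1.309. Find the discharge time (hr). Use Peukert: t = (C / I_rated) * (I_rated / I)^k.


t_rated = C / I_rated = 52.91 / 3.02 = 17.52 hr
(I_rated/I)^k = (0.34793)^1.309 = 0.25108
t = t_rated * (I_rated/I)^k = 17.52 * 0.25108 = 4.399 hr

4.399 hr


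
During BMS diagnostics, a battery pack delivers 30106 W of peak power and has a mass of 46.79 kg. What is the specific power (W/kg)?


Specific power = 30106 W / 46.79 kg = 643.4 W/kg

643.4 W/kg


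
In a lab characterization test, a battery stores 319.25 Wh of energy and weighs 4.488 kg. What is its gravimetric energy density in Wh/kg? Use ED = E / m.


ED = E / m = 319.25 / 4.488 = 71.13 Wh/kg

71.13 Wh/kg


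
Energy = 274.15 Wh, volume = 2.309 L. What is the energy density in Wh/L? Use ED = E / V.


Volumetric ED = 274.15 Wh / 2.309 L = 118.7 Wh/L

118.7 Wh/L


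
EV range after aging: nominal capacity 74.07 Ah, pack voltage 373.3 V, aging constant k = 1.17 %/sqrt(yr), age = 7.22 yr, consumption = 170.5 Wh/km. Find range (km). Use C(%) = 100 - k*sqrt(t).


Step 1: capacity retention = 100 - 1.17 * sqrt(7.22) = 100 - 1.17 * 2.687 = 96.856%
Step 2: C_now = 74.07 * 96.856/100 = 71.741 Ah
Step 3: E_pack = V * C_now = 373.3 * 71.741 = 26781 Wh
Step 4: range = E_pack / consumption = 26781 / 170.5 = 157.1 km

157.1 km


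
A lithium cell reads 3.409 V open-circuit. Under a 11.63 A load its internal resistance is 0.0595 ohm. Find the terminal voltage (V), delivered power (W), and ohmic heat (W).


Step 1: V_terminal = OCV - I*R = 3.409 - 11.63 * 0.0595 = 2.717 V
Step 2: P_out = V_terminal * I = 2.717 * 11.63 = 31.60 W
Step 3: Q = I^2 * R = 11.63^2 * 0.0595 = 8.048 W

V=2.717 V, P=31.60 W, Q=8.048 W


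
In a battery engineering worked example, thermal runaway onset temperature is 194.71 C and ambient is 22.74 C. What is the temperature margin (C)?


margin = T_onset - T_ambient = 194.71 - 22.74 = 171.97 C

171.97 C


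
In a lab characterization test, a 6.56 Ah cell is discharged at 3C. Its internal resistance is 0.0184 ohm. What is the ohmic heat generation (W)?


Step 1: I = C_rate * capacity = 3 * 6.56 = 19.68 A
Step 2: Q = I^2 * R = 19.68^2 * 0.0184 = 387.3 * 0.0184 = 7.126 W

7.126 W


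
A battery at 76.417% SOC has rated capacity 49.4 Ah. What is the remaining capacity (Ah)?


remaining = SOC / 100 * total = 76.417 / 100 * 49.4 = 37.75 Ah

37.75 Ah


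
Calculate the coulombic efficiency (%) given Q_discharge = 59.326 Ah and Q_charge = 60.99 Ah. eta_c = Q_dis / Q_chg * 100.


eta_c = Q_dis / Q_chg * 100 = 59.326 / 60.99 * 100 = 97.27%

97.27%


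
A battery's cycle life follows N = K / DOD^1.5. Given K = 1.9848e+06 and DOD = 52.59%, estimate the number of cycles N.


Step 1: DOD^1.5 = 52.59^1.5 = 381.38
Step 2: N = 1.9848e+06 / 381.38 = 5204 cycles

5204 cycles


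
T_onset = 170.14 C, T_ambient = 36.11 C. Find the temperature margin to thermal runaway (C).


margin = T_onset - T_ambient = 170.14 - 36.11 = 134.03 C

134.03 C


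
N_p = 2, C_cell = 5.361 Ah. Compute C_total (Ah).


Parallel capacities add: 2 * 5.361 Ah = 10.722 Ah

10.722 Ah


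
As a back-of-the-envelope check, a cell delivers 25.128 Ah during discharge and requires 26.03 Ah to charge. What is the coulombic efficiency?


Coulombic efficiency = 25.128/26.03 * 100% = 96.53%

96.53%


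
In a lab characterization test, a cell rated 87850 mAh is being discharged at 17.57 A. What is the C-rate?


Convert: capacity = 87850 mAh = 87.85 Ah
C_rate = I / capacity = 17.57 / 87.85 = 0.2C

0.2C


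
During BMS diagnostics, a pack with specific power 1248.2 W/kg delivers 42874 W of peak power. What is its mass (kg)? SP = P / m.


m = P / SP = 42874 / 1248.2 = 34.35 kg

34.35 kg


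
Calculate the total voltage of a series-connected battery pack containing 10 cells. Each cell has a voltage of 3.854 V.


Series voltages add: 10 * 3.854 V = 38.54 V

38.54 V


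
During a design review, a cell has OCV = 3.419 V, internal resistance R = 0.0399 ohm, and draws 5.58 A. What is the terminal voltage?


IR drop = 5.58 * 0.0399 = 0.22264 V
V = 3.419 - 0.22264 = 3.196 V

3.196 V


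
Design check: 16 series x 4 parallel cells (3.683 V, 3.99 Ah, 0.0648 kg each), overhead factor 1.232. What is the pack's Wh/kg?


Step 1: V_pack = 16 * 3.683 = 58.928 V
Step 2: C_pack = 4 * 3.99 = 15.96 Ah
Step 3: E_pack = V_pack * C_pack = 58.928 * 15.96 = 940.49 Wh
Step 4: m_pack = 16 * 4 * 0.0648 * 1.232 = 5.1094 kg
Step 5: ED = E_pack / m_pack = 940.49 / 5.1094 = 184.1 Wh/kg

184.1 Wh/kg


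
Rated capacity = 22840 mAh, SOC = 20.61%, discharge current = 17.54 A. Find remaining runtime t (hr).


Convert: C_total = 22840 mAh = 22.84 Ah
Step 1: remaining = SOC/100 * C_total = 20.61/100 * 22.84 = 4.7073 Ah
Step 2: t = remaining / I = 4.7073 / 17.54 = 0.2684 hr

0.2684 hr


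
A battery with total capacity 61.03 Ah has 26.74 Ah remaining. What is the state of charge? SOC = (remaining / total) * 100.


SOC = (remaining / total) * 100 = (26.74 / 61.03) * 100 = 43.81%

43.81%


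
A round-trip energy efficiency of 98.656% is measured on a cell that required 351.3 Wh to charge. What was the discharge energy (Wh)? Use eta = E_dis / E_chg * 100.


E_dis = eta/100 * E_chg = 98.656/100 * 351.3 = 346.6 Wh

346.6 Wh


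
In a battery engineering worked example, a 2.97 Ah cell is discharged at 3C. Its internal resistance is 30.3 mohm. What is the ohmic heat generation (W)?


Convert: R = 30.3 mohm = 0.0303 ohm
Step 1: I = C_rate * capacity = 3 * 2.97 = 8.91 A
Step 2: Q = I^2 * R = 8.91^2 * 0.0303 = 79.388 * 0.0303 = 2.405 W

2.405 W


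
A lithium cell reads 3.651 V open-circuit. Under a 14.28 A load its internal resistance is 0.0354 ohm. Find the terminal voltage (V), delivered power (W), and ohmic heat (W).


Step 1: V_terminal = OCV - I*R = 3.651 - 14.28 * 0.0354 = 3.1455 V
Step 2: P_out = V_terminal * I = 3.1455 * 14.28 = 44.92 W
Step 3: Q = I^2 * R = 14.28^2 * 0.0354 = 7.219 W

V=3.1455 V, P=44.92 W, Q=7.219 W


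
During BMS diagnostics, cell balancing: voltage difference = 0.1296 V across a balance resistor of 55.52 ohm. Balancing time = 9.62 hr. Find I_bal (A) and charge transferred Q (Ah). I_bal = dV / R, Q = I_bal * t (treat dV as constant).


First, Ohm's law: I_bal = 0.1296 V / 55.52 ohm = 0.0023343 A
Then Q = I * t = 0.0023343 A * 9.62 hr = 0.02246 Ah

I=0.0023343 A, Q=0.02246 Ah


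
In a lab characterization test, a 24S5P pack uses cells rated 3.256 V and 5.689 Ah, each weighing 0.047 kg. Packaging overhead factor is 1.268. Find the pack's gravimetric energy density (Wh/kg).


Step 1: V_pack = 24 * 3.256 = 78.144 V
Step 2: C_pack = 5 * 5.689 = 28.445 Ah
Step 3: E_pack = V_pack * C_pack = 78.144 * 28.445 = 2222.8 Wh
Step 4: m_pack = 24 * 5 * 0.047 * 1.268 = 7.1515 kg
Step 5: ED = E_pack / m_pack = 2222.8 / 7.1515 = 310.8 Wh/kg

310.8 Wh/kg


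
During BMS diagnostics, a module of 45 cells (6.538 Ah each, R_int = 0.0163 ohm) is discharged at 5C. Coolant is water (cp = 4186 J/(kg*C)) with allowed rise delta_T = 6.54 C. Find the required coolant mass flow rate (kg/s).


Step 1: I = 5 * 6.538 = 32.69 A
Step 2: Q_cell = I^2 * R = 32.69^2 * 0.0163 = 17.419 W
Step 3: Q_total = 45 * 17.419 = 783.86 W
Step 4: m_dot = Q_total / (cp * dT) = 783.86 / (4186 * 6.54) = 0.02863 kg/s

0.02863 kg/s


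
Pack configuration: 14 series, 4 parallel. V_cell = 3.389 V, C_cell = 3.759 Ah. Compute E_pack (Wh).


V_pack = 14 * 3.389 = 47.446 V
C_pack = 4 * 3.759 = 15.036 Ah
E = V_pack * C_pack = 47.446 * 15.036 = 713.4 Wh

713.4 Wh


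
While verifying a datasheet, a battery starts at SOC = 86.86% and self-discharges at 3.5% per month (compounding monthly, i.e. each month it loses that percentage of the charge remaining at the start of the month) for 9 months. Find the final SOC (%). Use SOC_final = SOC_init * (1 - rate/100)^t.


decay = (1 - 3.5/100)^9 = 0.72568
SOC_final = 86.86 * 0.72568 = 63.03%

63.03%


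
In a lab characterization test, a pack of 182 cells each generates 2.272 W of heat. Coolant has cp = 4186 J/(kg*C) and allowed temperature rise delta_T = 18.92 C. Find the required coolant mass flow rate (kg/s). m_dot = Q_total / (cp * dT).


Step 1: Total heat Q = 182 * 2.272 W = 413.5 W
Step 2: denom = cp * dT = 4186 * 18.92 = 79199
Step 3: m_dot = 413.5 / 79199 = 0.005221 kg/s

0.005221 kg/s


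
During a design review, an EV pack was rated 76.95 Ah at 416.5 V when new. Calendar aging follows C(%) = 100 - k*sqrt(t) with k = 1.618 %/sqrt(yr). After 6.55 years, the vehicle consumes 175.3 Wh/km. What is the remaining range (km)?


Step 1: capacity retention = 100 - 1.618 * sqrt(6.55) = 100 - 1.618 * 2.5593 = 95.859%
Step 2: C_now = 76.95 * 95.859/100 = 73.764 Ah
Step 3: E_pack = V * C_now = 416.5 * 73.764 = 30723 Wh
Step 4: range = E_pack / consumption = 30723 / 175.3 = 175.3 km

175.3 km


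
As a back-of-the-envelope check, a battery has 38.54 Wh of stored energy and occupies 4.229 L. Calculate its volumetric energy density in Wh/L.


ED = E / V = 38.54 / 4.229 = 9.113 Wh/L

9.113 Wh/L


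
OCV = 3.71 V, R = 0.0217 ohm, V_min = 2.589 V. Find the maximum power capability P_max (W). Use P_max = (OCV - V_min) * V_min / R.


P_max = (OCV - V_min) * V_min / R = (3.71 - 2.589) * 2.589 / 0.0217 = 1.121 * 2.589 / 0.0217 = 133.7 W

133.7 W


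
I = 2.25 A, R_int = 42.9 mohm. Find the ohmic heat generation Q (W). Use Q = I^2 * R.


Convert: R = 42.9 mohm = 0.0429 ohm
Q = I^2 * R = 2.25^2 * 0.0429 = 0.2172 W

0.2172 W


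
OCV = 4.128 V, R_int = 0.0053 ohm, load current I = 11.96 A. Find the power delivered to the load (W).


Step 1: V_terminal = OCV - I*R = 4.128 - 11.96 * 0.0053 = 4.0646 V
Step 2: P_out = V_terminal * I = 4.0646 * 11.96 = 48.61 W

48.61 W


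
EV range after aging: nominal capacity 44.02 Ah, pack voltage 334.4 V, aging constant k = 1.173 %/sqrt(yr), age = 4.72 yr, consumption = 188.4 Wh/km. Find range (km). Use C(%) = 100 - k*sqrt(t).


Step 1: capacity retention = 100 - 1.173 * sqrt(4.72) = 100 - 1.173 * 2.1726 = 97.452%
Step 2: C_now = 44.02 * 97.452/100 = 42.898 Ah
Step 3: E_pack = V * C_now = 334.4 * 42.898 = 14345 Wh
Step 4: range = E_pack / consumption = 14345 / 188.4 = 76.14 km

76.14 km


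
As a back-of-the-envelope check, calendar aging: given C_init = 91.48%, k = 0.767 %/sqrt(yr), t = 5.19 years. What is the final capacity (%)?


sqrt(t) = sqrt(5.19) = 2.2782
C_final = 91.48 - 0.767 * 2.2782 = 89.73%

89.73%


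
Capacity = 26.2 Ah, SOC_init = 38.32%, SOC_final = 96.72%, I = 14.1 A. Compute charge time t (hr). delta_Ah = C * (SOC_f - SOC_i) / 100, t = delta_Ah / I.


delta_Ah = 26.2 * (96.72 - 38.32) / 100 = 15.301 Ah
t = delta_Ah / I = 15.301 / 14.1 = 1.085 hr

1.085 hr


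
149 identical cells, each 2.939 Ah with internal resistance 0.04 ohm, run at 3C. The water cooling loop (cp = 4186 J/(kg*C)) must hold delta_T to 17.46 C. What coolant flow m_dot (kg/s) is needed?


Step 1: I = 3 * 2.939 = 8.817 A
Step 2: Q_cell = I^2 * R = 8.817^2 * 0.04 = 3.1096 W
Step 3: Q_total = 149 * 3.1096 = 463.33 W
Step 4: m_dot = Q_total / (cp * dT) = 463.33 / (4186 * 17.46) = 0.006339 kg/s

0.006339 kg/s


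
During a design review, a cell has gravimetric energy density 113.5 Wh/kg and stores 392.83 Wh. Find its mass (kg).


m = E / ED = 392.83 / 113.5 = 3.461 kg

3.461 kg


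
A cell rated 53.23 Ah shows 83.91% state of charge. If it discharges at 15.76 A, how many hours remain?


Step 1: remaining = SOC/100 * C_total = 83.91/100 * 53.23 = 44.665 Ah
Step 2: t = remaining / I = 44.665 / 15.76 = 2.834 hr

2.834 hr


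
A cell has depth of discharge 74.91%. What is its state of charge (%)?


SOC = 100 - DOD = 100 - 74.91 = 25.09%

25.09%


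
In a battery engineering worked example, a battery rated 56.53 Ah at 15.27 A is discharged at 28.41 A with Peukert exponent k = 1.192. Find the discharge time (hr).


Step 1: t_rated = C / I_rated = 56.53 / 15.27 = 3.702 hr
Step 2: ratio = 15.27 / 28.41 = 0.53749
Step 3: ratio^k = 0.53749^1.192 = 0.47709
Step 4: t = t_rated * ratio^k = 3.702 * 0.47709 = 1.766 hr

1.766 hr


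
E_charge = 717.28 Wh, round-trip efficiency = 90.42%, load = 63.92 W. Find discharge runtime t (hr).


Step 1: E_discharge = eta/100 * E_charge = 90.42/100 * 717.28 = 648.56 Wh
Step 2: t = E_discharge / P = 648.56 / 63.92 = 10.15 hr

10.15 hr


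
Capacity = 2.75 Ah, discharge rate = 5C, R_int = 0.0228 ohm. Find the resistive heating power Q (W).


Step 1: I = C_rate * capacity = 5 * 2.75 = 13.75 A
Step 2: Q = I^2 * R = 13.75^2 * 0.0228 = 189.06 * 0.0228 = 4.311 W

4.311 W


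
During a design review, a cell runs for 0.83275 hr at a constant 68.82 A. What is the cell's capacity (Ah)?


C = I * t = 68.82 * 0.83275 = 57.31 Ah

57.31 Ah


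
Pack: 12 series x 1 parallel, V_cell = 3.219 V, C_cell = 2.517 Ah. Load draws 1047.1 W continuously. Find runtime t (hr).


Step 1: E_pack = Ns * V_cell * Np * C_cell = 12 * 3.219 * 1 * 2.517 = 97.227 Wh
Step 2: t = E_pack / P = 97.227 / 1047.1 = 0.09285 hr

0.09285 hr


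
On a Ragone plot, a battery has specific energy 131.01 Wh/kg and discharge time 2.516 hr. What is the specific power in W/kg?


P_specific = E / t = 131.01 / 2.516 = 52.07 W/kg

52.07 W/kg


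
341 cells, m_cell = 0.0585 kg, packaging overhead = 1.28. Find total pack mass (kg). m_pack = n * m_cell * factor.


m_pack = n * m_cell * overhead = 341 * 0.0585 * 1.28 = 25.53 kg

25.53 kg


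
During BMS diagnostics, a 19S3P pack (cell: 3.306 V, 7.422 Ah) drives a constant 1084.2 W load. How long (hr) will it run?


Step 1: E_pack = Ns * V_cell * Np * C_cell = 19 * 3.306 * 3 * 7.422 = 1398.6 Wh
Step 2: t = E_pack / P = 1398.6 / 1084.2 = 1.290 hr

1.290 hr


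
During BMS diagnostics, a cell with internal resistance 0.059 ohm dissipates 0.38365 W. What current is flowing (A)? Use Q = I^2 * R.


I = sqrt(Q / R) = sqrt(0.38365 / 0.059) = sqrt(6.5025) = 2.550 A

2.550 A


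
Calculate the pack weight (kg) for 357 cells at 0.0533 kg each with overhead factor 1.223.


Cell mass sum = 357 * 0.0533 = 19.028 kg
With overhead 1.223: m_pack = 19.028 * 1.223 = 23.27 kg

23.27 kg


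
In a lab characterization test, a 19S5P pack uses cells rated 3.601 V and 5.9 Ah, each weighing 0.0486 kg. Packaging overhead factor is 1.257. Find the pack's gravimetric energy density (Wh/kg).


Step 1: V_pack = 19 * 3.601 = 68.419 V
Step 2: C_pack = 5 * 5.9 = 29.5 Ah
Step 3: E_pack = V_pack * C_pack = 68.419 * 29.5 = 2018.4 Wh
Step 4: m_pack = 19 * 5 * 0.0486 * 1.257 = 5.8036 kg
Step 5: ED = E_pack / m_pack = 2018.4 / 5.8036 = 347.8 Wh/kg

347.8 Wh/kg


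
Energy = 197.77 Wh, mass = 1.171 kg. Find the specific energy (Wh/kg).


ED = E / m = 197.77 / 1.171 = 168.9 Wh/kg

168.9 Wh/kg


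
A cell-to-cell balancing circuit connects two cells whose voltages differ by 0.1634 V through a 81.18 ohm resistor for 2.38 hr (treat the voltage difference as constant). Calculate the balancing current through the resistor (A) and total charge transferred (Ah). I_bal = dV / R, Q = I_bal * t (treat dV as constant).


First, Ohm's law: I_bal = 0.1634 V / 81.18 ohm = 0.0020128 A
Then Q = I * t = 0.0020128 A * 2.38 hr = 0.004790 Ah

I=0.0020128 A, Q=0.004790 Ah


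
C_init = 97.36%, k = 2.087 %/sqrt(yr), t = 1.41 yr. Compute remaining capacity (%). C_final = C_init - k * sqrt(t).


sqrt(t) = sqrt(1.41) = 1.1874
C_final = 97.36 - 2.087 * 1.1874 = 94.88%

94.88%


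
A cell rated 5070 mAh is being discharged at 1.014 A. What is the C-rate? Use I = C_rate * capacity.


Convert: capacity = 5070 mAh = 5.07 Ah
Rearranging: C_rate = 1.014 / 5.07 = 0.2C

0.2C


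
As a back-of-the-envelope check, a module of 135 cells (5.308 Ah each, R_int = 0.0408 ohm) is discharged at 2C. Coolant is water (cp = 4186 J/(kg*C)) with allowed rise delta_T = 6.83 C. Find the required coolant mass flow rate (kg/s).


Step 1: I = 2 * 5.308 = 10.616 A
Step 2: Q_cell = I^2 * R = 10.616^2 * 0.0408 = 4.5981 W
Step 3: Q_total = 135 * 4.5981 = 620.74 W
Step 4: m_dot = Q_total / (cp * dT) = 620.74 / (4186 * 6.83) = 0.02171 kg/s

0.02171 kg/s


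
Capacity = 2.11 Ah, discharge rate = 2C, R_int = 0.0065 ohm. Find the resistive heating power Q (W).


Step 1: I = C_rate * capacity = 2 * 2.11 = 4.22 A
Step 2: Q = I^2 * R = 4.22^2 * 0.0065 = 17.808 * 0.0065 = 0.1158 W

0.1158 W
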